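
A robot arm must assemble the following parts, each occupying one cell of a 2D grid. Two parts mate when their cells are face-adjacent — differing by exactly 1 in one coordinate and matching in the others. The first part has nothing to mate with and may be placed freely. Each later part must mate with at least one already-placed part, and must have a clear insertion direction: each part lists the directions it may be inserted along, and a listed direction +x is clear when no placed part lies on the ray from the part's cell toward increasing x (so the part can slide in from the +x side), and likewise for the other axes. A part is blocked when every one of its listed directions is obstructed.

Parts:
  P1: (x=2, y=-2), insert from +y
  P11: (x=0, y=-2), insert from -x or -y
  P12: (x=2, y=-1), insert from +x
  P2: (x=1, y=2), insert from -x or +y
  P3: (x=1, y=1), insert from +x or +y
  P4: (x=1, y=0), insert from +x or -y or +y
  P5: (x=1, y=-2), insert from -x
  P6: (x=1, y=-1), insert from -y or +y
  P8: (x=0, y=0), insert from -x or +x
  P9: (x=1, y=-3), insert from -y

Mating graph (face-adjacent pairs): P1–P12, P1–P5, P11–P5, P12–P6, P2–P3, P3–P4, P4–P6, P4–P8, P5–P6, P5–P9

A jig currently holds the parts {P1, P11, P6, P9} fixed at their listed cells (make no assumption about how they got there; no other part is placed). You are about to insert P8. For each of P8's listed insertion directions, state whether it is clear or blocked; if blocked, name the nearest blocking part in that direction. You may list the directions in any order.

+x: clear; -x: clear

-x: ray from P8(0, 0) has no placed part ⇒ clear
+x: ray from P8(0, 0) has no placed part ⇒ clear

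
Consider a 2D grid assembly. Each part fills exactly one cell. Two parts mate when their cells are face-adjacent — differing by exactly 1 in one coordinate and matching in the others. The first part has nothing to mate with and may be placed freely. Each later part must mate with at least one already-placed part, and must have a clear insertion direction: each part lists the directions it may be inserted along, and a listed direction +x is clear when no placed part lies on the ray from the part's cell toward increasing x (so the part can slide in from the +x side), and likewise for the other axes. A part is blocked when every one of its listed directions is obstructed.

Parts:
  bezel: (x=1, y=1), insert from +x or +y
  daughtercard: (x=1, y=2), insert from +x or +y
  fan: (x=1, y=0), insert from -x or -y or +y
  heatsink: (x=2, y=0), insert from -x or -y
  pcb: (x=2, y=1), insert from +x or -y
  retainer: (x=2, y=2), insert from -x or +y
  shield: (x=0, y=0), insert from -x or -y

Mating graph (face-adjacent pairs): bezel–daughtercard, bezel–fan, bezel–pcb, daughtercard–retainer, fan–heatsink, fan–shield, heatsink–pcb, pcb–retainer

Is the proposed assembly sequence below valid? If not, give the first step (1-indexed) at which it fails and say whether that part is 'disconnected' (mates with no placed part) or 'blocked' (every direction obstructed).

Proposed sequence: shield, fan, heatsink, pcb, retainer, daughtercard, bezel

Invalid at step 7 (blocked)

1. shield@(0, 0) [-x clear] — {shield}
2. fan@(1, 0) [-y clear] — {fan, shield}
3. heatsink@(2, 0) [-y clear] — {fan, heatsink, shield}
4. pcb@(2, 1) [+x clear] — {fan, heatsink, pcb, shield}
5. retainer@(2, 2) [-x clear] — {fan, heatsink, pcb, retainer, shield}
6. daughtercard@(1, 2) [+y clear] — {daughtercard, fan, heatsink, pcb, retainer, shield}
7. bezel@(1, 1) — +x/+y all obstructed ⇒ blocked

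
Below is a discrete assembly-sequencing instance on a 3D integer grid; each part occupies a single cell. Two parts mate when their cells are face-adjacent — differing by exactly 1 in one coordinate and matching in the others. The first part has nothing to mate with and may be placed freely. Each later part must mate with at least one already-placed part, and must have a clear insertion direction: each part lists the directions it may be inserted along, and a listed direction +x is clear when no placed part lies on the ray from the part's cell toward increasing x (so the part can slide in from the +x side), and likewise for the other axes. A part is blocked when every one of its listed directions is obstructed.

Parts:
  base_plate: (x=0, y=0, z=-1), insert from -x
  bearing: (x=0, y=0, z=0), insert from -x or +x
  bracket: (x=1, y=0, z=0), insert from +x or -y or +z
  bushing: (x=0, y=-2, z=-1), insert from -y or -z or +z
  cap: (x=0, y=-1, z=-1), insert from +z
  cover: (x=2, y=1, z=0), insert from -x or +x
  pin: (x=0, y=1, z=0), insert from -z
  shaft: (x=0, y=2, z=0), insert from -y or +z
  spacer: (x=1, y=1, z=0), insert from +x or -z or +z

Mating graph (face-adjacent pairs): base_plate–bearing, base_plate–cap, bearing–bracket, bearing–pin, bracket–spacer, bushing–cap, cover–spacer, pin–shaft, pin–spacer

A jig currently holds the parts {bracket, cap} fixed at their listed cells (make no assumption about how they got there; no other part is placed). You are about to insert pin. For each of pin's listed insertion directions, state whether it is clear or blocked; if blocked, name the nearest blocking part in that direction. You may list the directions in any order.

-z: ray from pin(0, 1, 0) has no placed part ⇒ clear

-z: clear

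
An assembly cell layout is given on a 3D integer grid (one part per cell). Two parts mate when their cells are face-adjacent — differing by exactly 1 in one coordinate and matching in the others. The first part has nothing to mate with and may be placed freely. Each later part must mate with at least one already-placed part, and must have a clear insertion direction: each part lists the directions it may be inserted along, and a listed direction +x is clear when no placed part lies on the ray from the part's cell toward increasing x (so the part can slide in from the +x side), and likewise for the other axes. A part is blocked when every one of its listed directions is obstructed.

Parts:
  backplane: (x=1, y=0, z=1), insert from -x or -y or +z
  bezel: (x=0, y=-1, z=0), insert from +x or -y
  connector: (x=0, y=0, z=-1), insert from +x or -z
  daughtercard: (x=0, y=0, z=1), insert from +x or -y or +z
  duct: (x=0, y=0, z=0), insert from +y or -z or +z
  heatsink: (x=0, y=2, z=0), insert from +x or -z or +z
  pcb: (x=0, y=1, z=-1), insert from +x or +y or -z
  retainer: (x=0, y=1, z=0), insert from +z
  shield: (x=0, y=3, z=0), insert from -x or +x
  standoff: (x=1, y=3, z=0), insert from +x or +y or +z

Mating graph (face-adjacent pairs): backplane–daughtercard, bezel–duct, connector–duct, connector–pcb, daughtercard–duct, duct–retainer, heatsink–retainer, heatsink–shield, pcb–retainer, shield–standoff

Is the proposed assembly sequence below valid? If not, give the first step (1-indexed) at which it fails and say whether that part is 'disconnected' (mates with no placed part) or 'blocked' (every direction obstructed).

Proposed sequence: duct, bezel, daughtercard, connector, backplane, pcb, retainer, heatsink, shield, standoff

1. duct@(0, 0, 0) [+y clear] — {duct}
2. bezel@(0, -1, 0) [+x clear] — {bezel, duct}
3. daughtercard@(0, 0, 1) [+x clear] — {bezel, daughtercard, duct}
4. connector@(0, 0, -1) [+x clear] — {bezel, connector, daughtercard, duct}
5. backplane@(1, 0, 1) [-y clear] — {backplane, bezel, connector, daughtercard, duct}
6. pcb@(0, 1, -1) [+x clear] — {backplane, bezel, connector, daughtercard, duct, pcb}
7. retainer@(0, 1, 0) [+z clear] — {backplane, bezel, connector, daughtercard, duct, pcb, retainer}
8. heatsink@(0, 2, 0) [+x clear] — {backplane, bezel, connector, daughtercard, duct, heatsink, pcb, retainer}
9. shield@(0, 3, 0) [-x clear] — {backplane, bezel, connector, daughtercard, duct, heatsink, pcb, retainer, shield}
10. standoff@(1, 3, 0) [+x clear] — {backplane, bezel, connector, daughtercard, duct, heatsink, pcb, retainer, shield, standoff}

Valid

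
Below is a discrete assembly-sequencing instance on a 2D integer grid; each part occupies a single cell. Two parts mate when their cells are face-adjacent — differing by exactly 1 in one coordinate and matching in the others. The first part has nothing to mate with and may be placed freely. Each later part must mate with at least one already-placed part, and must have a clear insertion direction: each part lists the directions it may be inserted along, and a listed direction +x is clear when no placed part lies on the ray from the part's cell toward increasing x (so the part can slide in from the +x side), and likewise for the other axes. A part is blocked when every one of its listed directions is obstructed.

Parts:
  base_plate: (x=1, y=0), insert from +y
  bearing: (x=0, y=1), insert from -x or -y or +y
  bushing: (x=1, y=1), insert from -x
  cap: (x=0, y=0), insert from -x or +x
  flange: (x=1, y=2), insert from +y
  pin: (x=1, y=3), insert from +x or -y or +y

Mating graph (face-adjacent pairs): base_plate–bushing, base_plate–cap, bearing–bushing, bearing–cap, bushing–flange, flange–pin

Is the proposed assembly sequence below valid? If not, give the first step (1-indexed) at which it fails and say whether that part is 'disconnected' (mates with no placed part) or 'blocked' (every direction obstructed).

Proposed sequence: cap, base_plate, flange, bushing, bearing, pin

1. cap@(0, 0) [-x clear] — {cap}
2. base_plate@(1, 0) [+y clear] — {base_plate, cap}
3. flange@(1, 2) — no placed neighbour ⇒ disconnected

Invalid at step 3 (disconnected)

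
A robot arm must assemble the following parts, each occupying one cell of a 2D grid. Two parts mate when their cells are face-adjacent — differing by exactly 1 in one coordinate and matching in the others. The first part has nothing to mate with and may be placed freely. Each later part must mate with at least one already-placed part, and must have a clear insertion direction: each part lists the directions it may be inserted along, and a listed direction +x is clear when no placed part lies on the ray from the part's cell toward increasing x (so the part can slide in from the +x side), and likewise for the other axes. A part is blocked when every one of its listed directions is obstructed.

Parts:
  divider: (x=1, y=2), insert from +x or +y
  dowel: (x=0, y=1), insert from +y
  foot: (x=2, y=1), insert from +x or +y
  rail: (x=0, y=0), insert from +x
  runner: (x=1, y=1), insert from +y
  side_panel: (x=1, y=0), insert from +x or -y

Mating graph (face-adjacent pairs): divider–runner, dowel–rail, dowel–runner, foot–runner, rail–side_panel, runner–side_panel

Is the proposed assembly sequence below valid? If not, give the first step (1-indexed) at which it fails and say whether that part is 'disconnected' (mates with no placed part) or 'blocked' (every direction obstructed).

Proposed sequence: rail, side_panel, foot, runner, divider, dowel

Invalid at step 3 (disconnected)

1. rail@(0, 0) [+x clear] — {rail}
2. side_panel@(1, 0) [+x clear] — {rail, side_panel}
3. foot@(2, 1) — no placed neighbour ⇒ disconnected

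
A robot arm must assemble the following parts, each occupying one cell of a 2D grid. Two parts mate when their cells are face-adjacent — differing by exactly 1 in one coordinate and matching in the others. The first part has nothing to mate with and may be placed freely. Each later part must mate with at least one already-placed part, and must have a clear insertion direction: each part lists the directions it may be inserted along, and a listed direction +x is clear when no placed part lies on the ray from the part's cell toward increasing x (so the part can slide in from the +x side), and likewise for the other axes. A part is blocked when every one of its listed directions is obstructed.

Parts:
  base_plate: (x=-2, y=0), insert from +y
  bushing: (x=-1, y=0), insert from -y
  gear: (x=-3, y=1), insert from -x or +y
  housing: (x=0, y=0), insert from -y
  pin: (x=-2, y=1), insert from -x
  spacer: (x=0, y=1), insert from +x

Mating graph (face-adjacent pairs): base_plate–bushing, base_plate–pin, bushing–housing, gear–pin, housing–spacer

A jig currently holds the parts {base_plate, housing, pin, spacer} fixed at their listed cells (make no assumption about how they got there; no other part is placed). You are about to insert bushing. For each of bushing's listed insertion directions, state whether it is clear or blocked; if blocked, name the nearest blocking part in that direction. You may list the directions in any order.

-y: clear

-y: ray from bushing(-1, 0) has no placed part ⇒ clear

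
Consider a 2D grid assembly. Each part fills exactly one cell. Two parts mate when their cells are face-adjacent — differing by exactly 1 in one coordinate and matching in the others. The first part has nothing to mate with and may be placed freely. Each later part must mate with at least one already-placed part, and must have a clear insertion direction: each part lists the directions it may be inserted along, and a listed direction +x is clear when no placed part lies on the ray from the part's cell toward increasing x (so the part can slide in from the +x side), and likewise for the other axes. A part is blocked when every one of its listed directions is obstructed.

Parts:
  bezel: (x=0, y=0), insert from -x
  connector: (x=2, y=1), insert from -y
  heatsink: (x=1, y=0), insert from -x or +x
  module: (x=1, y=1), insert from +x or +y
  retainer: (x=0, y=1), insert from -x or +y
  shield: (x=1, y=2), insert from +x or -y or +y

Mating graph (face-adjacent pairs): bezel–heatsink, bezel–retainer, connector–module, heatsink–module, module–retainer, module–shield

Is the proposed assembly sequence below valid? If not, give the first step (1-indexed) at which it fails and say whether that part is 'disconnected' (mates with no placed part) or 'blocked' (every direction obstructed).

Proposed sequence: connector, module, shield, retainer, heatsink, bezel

1. connector@(2, 1) [-y clear] — {connector}
2. module@(1, 1) [+y clear] — {connector, module}
3. shield@(1, 2) [+x clear] — {connector, module, shield}
4. retainer@(0, 1) [-x clear] — {connector, module, retainer, shield}
5. heatsink@(1, 0) [-x clear] — {connector, heatsink, module, retainer, shield}
6. bezel@(0, 0) [-x clear] — {bezel, connector, heatsink, module, retainer, shield}

Valid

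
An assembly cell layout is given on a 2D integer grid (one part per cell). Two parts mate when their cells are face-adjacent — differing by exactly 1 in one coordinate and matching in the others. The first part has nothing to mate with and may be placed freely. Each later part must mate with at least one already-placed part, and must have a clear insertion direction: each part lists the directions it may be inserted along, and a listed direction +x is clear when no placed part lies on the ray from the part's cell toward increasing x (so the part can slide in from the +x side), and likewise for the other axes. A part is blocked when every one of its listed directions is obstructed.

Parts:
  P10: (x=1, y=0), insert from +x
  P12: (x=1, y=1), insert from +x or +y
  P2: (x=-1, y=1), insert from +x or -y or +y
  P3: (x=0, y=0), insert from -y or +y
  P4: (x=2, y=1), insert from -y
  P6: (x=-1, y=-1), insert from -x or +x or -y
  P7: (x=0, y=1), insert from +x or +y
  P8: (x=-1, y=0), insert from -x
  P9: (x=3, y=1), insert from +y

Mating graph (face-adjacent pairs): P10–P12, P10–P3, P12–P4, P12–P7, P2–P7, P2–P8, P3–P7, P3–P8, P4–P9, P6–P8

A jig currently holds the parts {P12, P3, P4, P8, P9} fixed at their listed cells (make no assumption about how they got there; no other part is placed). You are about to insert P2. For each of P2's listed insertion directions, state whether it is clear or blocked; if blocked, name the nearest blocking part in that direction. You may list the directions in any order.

+x: blocked by P12; +y: clear; -y: blocked by P8

+x: nearest on ray is P12@(1, 1) ⇒ blocked
-y: nearest on ray is P8@(-1, 0) ⇒ blocked
+y: ray from P2(-1, 1) has no placed part ⇒ clear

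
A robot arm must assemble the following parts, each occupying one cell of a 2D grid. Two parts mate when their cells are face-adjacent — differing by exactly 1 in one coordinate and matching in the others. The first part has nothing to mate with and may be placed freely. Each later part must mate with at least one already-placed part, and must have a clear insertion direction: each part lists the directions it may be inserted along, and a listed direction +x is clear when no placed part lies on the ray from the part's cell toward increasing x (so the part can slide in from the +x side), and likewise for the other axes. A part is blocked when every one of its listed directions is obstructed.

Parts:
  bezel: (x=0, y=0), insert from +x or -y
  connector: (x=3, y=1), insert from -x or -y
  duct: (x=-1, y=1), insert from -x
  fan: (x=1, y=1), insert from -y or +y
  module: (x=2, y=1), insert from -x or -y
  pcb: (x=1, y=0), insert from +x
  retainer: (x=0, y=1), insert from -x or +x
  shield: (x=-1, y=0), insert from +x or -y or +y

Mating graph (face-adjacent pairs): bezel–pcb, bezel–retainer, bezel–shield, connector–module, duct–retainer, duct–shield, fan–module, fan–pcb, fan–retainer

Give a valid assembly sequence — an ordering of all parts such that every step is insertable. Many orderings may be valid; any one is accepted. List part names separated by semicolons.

pcb; bezel; retainer; duct; shield; fan; module; connector

1. pcb@(1, 0) [+x clear] — {pcb}
2. bezel@(0, 0) [-y clear] — {bezel, pcb}
3. retainer@(0, 1) [-x clear] — {bezel, pcb, retainer}
4. duct@(-1, 1) [-x clear] — {bezel, duct, pcb, retainer}
5. shield@(-1, 0) [-y clear] — {bezel, duct, pcb, retainer, shield}
6. fan@(1, 1) [+y clear] — {bezel, duct, fan, pcb, retainer, shield}
7. module@(2, 1) [-y clear] — {bezel, duct, fan, module, pcb, retainer, shield}
8. connector@(3, 1) [-y clear] — {bezel, connector, duct, fan, module, pcb, retainer, shield}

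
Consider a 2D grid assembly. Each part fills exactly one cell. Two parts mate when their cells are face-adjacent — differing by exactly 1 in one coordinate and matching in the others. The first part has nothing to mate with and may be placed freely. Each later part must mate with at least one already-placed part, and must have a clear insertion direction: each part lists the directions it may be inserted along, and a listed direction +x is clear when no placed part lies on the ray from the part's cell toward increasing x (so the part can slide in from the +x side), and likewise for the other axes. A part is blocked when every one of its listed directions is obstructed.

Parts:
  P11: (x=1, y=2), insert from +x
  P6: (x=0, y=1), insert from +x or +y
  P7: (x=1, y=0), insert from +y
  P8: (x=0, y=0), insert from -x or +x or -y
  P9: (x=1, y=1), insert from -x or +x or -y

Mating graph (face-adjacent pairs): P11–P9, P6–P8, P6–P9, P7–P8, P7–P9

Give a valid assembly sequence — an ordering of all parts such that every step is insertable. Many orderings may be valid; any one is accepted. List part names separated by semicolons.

1. P6@(0, 1) [+x clear] — {P6}
2. P8@(0, 0) [-x clear] — {P6, P8}
3. P7@(1, 0) [+y clear] — {P6, P7, P8}
4. P9@(1, 1) [+x clear] — {P6, P7, P8, P9}
5. P11@(1, 2) [+x clear] — {P11, P6, P7, P8, P9}

P6; P8; P7; P9; P11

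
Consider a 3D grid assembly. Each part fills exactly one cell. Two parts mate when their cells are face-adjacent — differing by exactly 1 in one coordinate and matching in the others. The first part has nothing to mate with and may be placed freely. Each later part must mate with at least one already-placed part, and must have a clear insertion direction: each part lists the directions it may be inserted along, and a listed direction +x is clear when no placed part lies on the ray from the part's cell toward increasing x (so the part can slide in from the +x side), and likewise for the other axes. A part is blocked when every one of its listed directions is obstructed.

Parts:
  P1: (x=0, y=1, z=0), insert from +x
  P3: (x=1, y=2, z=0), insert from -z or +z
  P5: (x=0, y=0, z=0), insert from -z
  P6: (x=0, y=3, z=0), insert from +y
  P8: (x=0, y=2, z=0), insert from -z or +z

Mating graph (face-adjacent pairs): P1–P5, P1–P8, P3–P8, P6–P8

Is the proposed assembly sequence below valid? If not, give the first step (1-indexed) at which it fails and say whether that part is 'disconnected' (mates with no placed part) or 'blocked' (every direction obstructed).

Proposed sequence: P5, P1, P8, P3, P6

1. P5@(0, 0, 0) [-z clear] — {P5}
2. P1@(0, 1, 0) [+x clear] — {P1, P5}
3. P8@(0, 2, 0) [-z clear] — {P1, P5, P8}
4. P3@(1, 2, 0) [-z clear] — {P1, P3, P5, P8}
5. P6@(0, 3, 0) [+y clear] — {P1, P3, P5, P6, P8}

Valid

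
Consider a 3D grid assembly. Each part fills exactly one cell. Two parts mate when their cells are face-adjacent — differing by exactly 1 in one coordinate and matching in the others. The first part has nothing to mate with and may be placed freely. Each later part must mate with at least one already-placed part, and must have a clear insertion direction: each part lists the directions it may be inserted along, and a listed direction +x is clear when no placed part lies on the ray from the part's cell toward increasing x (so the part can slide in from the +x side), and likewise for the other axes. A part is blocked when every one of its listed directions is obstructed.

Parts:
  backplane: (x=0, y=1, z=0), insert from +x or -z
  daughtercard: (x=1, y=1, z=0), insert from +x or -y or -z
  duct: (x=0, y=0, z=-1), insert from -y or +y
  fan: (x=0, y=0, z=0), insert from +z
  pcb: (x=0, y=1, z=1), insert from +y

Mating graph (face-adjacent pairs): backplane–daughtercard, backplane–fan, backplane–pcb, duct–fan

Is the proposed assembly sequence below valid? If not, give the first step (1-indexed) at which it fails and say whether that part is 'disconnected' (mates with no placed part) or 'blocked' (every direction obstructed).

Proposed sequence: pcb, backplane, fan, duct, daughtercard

Valid

1. pcb@(0, 1, 1) [+y clear] — {pcb}
2. backplane@(0, 1, 0) [+x clear] — {backplane, pcb}
3. fan@(0, 0, 0) [+z clear] — {backplane, fan, pcb}
4. duct@(0, 0, -1) [-y clear] — {backplane, duct, fan, pcb}
5. daughtercard@(1, 1, 0) [+x clear] — {backplane, daughtercard, duct, fan, pcb}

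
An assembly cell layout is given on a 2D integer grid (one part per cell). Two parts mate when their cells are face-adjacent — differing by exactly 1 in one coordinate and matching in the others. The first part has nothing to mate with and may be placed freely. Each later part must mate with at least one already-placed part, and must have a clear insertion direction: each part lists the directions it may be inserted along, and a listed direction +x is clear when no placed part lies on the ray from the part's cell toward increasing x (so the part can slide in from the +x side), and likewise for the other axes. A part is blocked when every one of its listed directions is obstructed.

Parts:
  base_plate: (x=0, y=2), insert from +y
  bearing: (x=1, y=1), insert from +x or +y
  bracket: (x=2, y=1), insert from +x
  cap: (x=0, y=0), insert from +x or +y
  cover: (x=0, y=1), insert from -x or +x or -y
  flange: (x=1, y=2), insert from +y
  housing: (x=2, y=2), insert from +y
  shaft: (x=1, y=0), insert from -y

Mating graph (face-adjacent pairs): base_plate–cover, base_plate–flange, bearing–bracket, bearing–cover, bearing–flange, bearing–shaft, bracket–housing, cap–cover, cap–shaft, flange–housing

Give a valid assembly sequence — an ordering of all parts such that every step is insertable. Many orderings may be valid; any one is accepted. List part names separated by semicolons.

bracket; bearing; housing; cover; cap; shaft; flange; base_plate

1. bracket@(2, 1) [+x clear] — {bracket}
2. bearing@(1, 1) [+y clear] — {bearing, bracket}
3. housing@(2, 2) [+y clear] — {bearing, bracket, housing}
4. cover@(0, 1) [-x clear] — {bearing, bracket, cover, housing}
5. cap@(0, 0) [+x clear] — {bearing, bracket, cap, cover, housing}
6. shaft@(1, 0) [-y clear] — {bearing, bracket, cap, cover, housing, shaft}
7. flange@(1, 2) [+y clear] — {bearing, bracket, cap, cover, flange, housing, shaft}
8. base_plate@(0, 2) [+y clear] — {base_plate, bearing, bracket, cap, cover, flange, housing, shaft}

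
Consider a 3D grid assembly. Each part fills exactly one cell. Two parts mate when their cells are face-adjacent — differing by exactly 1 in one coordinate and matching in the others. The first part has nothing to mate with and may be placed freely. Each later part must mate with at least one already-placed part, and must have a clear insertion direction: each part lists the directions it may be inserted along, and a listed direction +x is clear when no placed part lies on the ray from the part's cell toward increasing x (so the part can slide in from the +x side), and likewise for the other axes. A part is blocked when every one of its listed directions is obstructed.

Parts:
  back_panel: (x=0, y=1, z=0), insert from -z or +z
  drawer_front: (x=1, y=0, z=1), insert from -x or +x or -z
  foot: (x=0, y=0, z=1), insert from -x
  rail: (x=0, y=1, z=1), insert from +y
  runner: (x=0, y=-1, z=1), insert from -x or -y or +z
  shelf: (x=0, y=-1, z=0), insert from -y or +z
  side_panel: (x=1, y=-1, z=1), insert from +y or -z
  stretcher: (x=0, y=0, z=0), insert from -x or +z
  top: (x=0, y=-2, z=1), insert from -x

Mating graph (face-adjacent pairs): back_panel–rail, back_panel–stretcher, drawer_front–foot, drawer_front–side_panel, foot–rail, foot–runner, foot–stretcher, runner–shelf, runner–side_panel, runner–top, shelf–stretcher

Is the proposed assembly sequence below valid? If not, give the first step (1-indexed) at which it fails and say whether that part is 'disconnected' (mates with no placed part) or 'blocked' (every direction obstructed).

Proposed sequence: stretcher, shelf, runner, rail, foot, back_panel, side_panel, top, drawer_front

Invalid at step 4 (disconnected)

1. stretcher@(0, 0, 0) [-x clear] — {stretcher}
2. shelf@(0, -1, 0) [-y clear] — {shelf, stretcher}
3. runner@(0, -1, 1) [-x clear] — {runner, shelf, stretcher}
4. rail@(0, 1, 1) — no placed neighbour ⇒ disconnected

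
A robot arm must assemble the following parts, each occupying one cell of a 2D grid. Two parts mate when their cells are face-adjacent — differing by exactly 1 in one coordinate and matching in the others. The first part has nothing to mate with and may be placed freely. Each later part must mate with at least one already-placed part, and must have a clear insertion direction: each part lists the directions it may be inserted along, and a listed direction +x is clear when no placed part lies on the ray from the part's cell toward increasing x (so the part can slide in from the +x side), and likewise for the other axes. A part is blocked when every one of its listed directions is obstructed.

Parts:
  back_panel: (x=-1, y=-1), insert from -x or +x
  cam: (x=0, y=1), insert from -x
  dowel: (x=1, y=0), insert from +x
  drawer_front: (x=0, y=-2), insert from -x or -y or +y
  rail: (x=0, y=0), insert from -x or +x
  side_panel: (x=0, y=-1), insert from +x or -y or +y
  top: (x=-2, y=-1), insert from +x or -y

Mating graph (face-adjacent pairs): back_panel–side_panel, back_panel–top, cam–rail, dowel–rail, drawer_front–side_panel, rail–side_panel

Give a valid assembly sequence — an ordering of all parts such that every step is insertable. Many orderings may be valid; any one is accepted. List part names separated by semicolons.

dowel; rail; cam; side_panel; drawer_front; back_panel; top

1. dowel@(1, 0) [+x clear] — {dowel}
2. rail@(0, 0) [-x clear] — {dowel, rail}
3. cam@(0, 1) [-x clear] — {cam, dowel, rail}
4. side_panel@(0, -1) [+x clear] — {cam, dowel, rail, side_panel}
5. drawer_front@(0, -2) [-x clear] — {cam, dowel, drawer_front, rail, side_panel}
6. back_panel@(-1, -1) [-x clear] — {back_panel, cam, dowel, drawer_front, rail, side_panel}
7. top@(-2, -1) [-y clear] — {back_panel, cam, dowel, drawer_front, rail, side_panel, top}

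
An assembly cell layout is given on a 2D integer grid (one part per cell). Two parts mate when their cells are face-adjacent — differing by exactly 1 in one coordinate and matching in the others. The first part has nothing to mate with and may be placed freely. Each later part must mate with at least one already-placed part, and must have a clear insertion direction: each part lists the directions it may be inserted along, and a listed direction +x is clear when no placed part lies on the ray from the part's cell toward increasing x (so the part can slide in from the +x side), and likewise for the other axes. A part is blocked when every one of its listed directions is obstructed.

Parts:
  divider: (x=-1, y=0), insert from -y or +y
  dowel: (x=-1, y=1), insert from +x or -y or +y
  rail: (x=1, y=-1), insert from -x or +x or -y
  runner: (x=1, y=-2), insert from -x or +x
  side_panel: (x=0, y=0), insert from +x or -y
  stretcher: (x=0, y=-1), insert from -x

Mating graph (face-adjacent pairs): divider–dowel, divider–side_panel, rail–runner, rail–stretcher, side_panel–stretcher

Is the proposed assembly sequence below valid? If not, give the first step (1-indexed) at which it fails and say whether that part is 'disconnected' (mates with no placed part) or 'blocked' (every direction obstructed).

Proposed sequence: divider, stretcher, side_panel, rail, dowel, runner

1. divider@(-1, 0) [-y clear] — {divider}
2. stretcher@(0, -1) — no placed neighbour ⇒ disconnected

Invalid at step 2 (disconnected)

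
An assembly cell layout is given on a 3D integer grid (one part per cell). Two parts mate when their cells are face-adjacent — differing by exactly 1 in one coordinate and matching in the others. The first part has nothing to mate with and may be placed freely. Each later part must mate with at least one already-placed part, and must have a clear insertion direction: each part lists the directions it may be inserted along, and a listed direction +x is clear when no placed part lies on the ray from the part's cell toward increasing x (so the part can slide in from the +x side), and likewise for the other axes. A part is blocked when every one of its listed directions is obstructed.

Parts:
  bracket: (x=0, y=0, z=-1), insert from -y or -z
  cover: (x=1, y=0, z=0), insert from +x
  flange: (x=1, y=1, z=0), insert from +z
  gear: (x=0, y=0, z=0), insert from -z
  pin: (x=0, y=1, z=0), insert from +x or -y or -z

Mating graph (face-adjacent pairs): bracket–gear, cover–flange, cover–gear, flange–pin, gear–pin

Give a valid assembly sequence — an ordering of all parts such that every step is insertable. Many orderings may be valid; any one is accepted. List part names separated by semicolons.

cover; gear; bracket; pin; flange

1. cover@(1, 0, 0) [+x clear] — {cover}
2. gear@(0, 0, 0) [-z clear] — {cover, gear}
3. bracket@(0, 0, -1) [-y clear] — {bracket, cover, gear}
4. pin@(0, 1, 0) [+x clear] — {bracket, cover, gear, pin}
5. flange@(1, 1, 0) [+z clear] — {bracket, cover, flange, gear, pin}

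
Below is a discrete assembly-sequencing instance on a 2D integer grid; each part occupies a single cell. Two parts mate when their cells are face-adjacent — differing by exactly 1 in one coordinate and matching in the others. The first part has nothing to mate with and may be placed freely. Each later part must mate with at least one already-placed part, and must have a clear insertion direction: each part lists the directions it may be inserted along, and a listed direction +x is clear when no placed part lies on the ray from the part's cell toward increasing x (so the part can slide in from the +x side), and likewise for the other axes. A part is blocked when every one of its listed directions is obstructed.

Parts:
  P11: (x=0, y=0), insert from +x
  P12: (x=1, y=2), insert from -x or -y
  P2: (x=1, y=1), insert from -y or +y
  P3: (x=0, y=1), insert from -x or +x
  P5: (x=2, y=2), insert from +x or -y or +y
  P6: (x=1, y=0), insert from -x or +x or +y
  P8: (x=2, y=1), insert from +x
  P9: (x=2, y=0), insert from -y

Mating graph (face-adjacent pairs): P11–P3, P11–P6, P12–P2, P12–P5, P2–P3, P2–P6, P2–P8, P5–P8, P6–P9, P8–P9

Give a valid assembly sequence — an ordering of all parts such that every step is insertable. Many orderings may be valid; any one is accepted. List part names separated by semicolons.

P3; P11; P6; P2; P8; P5; P12; P9

1. P3@(0, 1) [-x clear] — {P3}
2. P11@(0, 0) [+x clear] — {P11, P3}
3. P6@(1, 0) [+x clear] — {P11, P3, P6}
4. P2@(1, 1) [+y clear] — {P11, P2, P3, P6}
5. P8@(2, 1) [+x clear] — {P11, P2, P3, P6, P8}
6. P5@(2, 2) [+x clear] — {P11, P2, P3, P5, P6, P8}
7. P12@(1, 2) [-x clear] — {P11, P12, P2, P3, P5, P6, P8}
8. P9@(2, 0) [-y clear] — {P11, P12, P2, P3, P5, P6, P8, P9}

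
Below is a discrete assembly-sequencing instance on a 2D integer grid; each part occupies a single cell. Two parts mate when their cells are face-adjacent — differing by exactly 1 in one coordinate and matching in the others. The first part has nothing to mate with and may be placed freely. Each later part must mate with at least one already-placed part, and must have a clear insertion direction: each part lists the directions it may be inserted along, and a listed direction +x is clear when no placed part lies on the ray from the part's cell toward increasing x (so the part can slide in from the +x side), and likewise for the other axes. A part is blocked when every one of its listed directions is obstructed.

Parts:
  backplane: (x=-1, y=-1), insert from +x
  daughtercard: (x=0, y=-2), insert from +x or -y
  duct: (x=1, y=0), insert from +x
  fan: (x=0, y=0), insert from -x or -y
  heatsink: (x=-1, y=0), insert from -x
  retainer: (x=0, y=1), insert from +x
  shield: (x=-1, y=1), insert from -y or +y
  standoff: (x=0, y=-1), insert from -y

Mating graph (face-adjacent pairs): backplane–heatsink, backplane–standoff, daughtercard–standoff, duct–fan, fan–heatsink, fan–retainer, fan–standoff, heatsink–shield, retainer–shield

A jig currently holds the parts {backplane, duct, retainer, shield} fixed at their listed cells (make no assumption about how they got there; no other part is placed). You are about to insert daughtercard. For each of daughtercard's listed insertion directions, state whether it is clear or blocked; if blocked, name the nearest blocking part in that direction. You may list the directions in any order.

+x: clear; -y: clear

+x: ray from daughtercard(0, -2) has no placed part ⇒ clear
-y: ray from daughtercard(0, -2) has no placed part ⇒ clear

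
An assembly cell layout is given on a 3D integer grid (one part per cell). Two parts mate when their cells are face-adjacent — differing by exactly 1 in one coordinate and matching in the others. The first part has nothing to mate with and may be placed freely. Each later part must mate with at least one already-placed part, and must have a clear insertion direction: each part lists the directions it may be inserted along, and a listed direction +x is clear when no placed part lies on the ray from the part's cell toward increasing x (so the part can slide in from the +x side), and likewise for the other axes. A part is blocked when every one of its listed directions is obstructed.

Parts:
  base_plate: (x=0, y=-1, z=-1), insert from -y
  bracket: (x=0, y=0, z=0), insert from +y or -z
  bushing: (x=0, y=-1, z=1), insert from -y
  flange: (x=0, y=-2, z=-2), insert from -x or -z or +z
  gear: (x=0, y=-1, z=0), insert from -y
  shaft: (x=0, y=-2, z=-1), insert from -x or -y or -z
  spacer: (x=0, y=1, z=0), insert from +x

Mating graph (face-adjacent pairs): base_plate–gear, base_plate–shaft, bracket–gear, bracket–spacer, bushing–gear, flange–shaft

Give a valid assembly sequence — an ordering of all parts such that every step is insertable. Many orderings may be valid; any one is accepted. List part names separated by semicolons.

bracket; gear; base_plate; shaft; flange; bushing; spacer

1. bracket@(0, 0, 0) [+y clear] — {bracket}
2. gear@(0, -1, 0) [-y clear] — {bracket, gear}
3. base_plate@(0, -1, -1) [-y clear] — {base_plate, bracket, gear}
4. shaft@(0, -2, -1) [-x clear] — {base_plate, bracket, gear, shaft}
5. flange@(0, -2, -2) [-x clear] — {base_plate, bracket, flange, gear, shaft}
6. bushing@(0, -1, 1) [-y clear] — {base_plate, bracket, bushing, flange, gear, shaft}
7. spacer@(0, 1, 0) [+x clear] — {base_plate, bracket, bushing, flange, gear, shaft, spacer}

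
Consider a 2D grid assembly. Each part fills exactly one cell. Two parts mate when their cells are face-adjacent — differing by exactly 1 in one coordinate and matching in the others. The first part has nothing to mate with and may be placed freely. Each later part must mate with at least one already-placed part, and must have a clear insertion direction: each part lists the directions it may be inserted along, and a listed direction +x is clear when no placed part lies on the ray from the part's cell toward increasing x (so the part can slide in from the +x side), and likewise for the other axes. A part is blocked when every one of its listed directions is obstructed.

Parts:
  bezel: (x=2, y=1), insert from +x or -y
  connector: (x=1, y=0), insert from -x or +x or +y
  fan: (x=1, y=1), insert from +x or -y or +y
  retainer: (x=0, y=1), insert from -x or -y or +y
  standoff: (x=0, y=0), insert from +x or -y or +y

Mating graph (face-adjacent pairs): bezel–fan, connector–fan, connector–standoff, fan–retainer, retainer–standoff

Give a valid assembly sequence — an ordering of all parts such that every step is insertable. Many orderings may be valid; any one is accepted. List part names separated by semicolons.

fan; bezel; connector; standoff; retainer

1. fan@(1, 1) [+x clear] — {fan}
2. bezel@(2, 1) [+x clear] — {bezel, fan}
3. connector@(1, 0) [-x clear] — {bezel, connector, fan}
4. standoff@(0, 0) [-y clear] — {bezel, connector, fan, standoff}
5. retainer@(0, 1) [-x clear] — {bezel, connector, fan, retainer, standoff}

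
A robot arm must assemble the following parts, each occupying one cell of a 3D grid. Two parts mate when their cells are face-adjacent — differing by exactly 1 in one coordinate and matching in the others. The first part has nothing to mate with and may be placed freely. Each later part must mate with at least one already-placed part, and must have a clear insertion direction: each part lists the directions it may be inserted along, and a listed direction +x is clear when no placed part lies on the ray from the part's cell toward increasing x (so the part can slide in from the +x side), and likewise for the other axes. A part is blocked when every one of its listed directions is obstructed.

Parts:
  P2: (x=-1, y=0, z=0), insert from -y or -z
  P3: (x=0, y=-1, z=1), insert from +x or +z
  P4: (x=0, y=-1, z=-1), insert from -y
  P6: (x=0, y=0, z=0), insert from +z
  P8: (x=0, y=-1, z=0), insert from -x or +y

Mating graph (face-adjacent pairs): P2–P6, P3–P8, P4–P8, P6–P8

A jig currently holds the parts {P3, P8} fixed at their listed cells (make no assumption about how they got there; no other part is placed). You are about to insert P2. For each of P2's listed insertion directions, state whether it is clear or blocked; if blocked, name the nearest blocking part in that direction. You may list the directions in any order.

-y: clear; -z: clear

-y: ray from P2(-1, 0, 0) has no placed part ⇒ clear
-z: ray from P2(-1, 0, 0) has no placed part ⇒ clear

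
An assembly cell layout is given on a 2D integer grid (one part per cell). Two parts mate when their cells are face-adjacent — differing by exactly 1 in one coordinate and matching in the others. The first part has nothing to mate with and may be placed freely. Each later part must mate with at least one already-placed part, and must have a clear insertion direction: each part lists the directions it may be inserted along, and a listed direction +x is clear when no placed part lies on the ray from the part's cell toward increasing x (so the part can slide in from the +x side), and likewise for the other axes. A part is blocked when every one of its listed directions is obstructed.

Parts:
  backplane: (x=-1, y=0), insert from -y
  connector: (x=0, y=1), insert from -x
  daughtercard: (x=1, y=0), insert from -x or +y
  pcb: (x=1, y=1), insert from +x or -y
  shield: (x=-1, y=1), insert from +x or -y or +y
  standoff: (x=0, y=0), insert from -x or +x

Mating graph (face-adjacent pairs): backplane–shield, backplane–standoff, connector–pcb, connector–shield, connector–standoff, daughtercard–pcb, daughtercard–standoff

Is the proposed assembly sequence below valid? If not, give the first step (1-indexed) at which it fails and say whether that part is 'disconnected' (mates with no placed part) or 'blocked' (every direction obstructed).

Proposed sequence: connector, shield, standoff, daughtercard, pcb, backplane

1. connector@(0, 1) [-x clear] — {connector}
2. shield@(-1, 1) [-y clear] — {connector, shield}
3. standoff@(0, 0) [-x clear] — {connector, shield, standoff}
4. daughtercard@(1, 0) [+y clear] — {connector, daughtercard, shield, standoff}
5. pcb@(1, 1) [+x clear] — {connector, daughtercard, pcb, shield, standoff}
6. backplane@(-1, 0) [-y clear] — {backplane, connector, daughtercard, pcb, shield, standoff}

Valid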